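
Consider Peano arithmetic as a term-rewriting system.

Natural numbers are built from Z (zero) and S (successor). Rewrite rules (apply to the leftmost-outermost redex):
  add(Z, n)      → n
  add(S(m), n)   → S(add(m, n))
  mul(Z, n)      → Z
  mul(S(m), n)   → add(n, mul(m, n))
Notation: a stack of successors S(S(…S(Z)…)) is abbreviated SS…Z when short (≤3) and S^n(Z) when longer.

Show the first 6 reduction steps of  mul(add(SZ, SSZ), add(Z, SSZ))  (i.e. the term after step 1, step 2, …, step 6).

  start: mul(add(SZ, SSZ), add(Z, SSZ))
  [1] mul(S(add(Z, SSZ)), add(Z, SSZ))
  [2] add(add(Z, SSZ), mul(add(Z, SSZ), add(Z, SSZ)))
  [3] add(SSZ, mul(add(Z, SSZ), add(Z, SSZ)))
  [4] S(add(SZ, mul(add(Z, SSZ), add(Z, SSZ))))
  [5] S(S(add(Z, mul(add(Z, SSZ), add(Z, SSZ)))))
  [6] S(S(mul(add(Z, SSZ), add(Z, SSZ))))

Answer: after 6 steps: S(S(mul(add(Z, SSZ), add(Z, SSZ))))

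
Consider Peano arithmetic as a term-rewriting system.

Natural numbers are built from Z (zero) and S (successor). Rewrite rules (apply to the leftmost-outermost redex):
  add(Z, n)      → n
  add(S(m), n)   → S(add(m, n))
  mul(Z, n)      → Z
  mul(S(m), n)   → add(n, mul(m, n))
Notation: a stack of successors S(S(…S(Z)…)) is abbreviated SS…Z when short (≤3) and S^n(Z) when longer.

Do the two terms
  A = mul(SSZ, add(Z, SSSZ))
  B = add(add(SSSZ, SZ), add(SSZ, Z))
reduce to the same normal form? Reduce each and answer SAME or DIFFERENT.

Term A:
  start: mul(SSZ, add(Z, SSSZ))
  [1] add(add(Z, SSSZ), mul(SZ, add(Z, SSSZ)))
  [2] add(SSSZ, mul(SZ, add(Z, SSSZ)))
  [3] S(add(SSZ, mul(SZ, add(Z, SSSZ))))
  [4] S(S(add(SZ, mul(SZ, add(Z, SSSZ)))))
  [5] S(S(S(add(Z, mul(SZ, add(Z, SSSZ))))))
  [6] S(S(S(mul(SZ, add(Z, SSSZ)))))
  [7] S(S(S(add(add(Z, SSSZ), mul(Z, add(Z, SSSZ))))))
  [8] S(S(S(add(SSSZ, mul(Z, add(Z, SSSZ))))))
  [9] S(S(S(S(add(SSZ, mul(Z, add(Z, SSSZ)))))))
  [10] S(S(S(S(S(add(SZ, mul(Z, add(Z, SSSZ))))))))
  [11] S(S(S(S(S(S(add(Z, mul(Z, add(Z, SSSZ)))))))))
  [12] S(S(S(S(S(S(mul(Z, add(Z, SSSZ))))))))
  [13] S^6(Z)

Term B:
  start: add(add(SSSZ, SZ), add(SSZ, Z))
  [1] add(S(add(SSZ, SZ)), add(SSZ, Z))
  [2] S(add(add(SSZ, SZ), add(SSZ, Z)))
  [3] S(add(S(add(SZ, SZ)), add(SSZ, Z)))
  [4] S(S(add(add(SZ, SZ), add(SSZ, Z))))
  [5] S(S(add(S(add(Z, SZ)), add(SSZ, Z))))
  [6] S(S(S(add(add(Z, SZ), add(SSZ, Z)))))
  [7] S(S(S(add(SZ, add(SSZ, Z)))))
  [8] S(S(S(S(add(Z, add(SSZ, Z))))))
  [9] S(S(S(S(add(SSZ, Z)))))
  [10] S(S(S(S(S(add(SZ, Z))))))
  [11] S(S(S(S(S(S(add(Z, Z)))))))
  [12] S^6(Z)

Answer: SAME — A ⇓ S^6(Z), B ⇓ S^6(Z)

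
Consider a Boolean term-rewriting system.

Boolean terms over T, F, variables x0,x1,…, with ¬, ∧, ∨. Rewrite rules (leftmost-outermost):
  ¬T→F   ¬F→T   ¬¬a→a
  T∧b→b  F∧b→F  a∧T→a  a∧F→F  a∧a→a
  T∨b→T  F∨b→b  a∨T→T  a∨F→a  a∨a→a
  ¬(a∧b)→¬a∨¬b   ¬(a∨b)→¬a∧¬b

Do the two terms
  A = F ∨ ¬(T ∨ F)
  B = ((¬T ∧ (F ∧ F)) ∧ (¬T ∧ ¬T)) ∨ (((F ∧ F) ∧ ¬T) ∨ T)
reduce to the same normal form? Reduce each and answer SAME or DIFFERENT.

Term A:
  start: F ∨ ¬(T ∨ F)
  step 1: ¬(T ∨ F)
  step 2: ¬T ∧ ¬F
  step 3: F ∧ ¬F
  step 4: F

Term B:
  start: ((¬T ∧ (F ∧ F)) ∧ (¬T ∧ ¬T)) ∨ (((F ∧ F) ∧ ¬T) ∨ T)
  step 1: ((F ∧ (F ∧ F)) ∧ (¬T ∧ ¬T)) ∨ (((F ∧ F) ∧ ¬T) ∨ T)
  step 2: (F ∧ (¬T ∧ ¬T)) ∨ (((F ∧ F) ∧ ¬T) ∨ T)
  step 3: F ∨ (((F ∧ F) ∧ ¬T) ∨ T)
  step 4: ((F ∧ F) ∧ ¬T) ∨ T
  step 5: T

Answer: DIFFERENT — A ⇓ F, B ⇓ T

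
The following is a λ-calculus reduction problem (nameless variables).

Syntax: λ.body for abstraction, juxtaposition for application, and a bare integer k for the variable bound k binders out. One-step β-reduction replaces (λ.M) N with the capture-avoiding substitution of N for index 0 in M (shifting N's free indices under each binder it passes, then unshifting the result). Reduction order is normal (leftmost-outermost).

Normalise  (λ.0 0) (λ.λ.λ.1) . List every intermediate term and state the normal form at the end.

  start: (λ.0 0) (λ.λ.λ.1)
  step 1: (λ.λ.λ.1) (λ.λ.λ.1)
  step 2: λ.λ.1

Answer: normal form = λ.λ.1  (in 2 steps)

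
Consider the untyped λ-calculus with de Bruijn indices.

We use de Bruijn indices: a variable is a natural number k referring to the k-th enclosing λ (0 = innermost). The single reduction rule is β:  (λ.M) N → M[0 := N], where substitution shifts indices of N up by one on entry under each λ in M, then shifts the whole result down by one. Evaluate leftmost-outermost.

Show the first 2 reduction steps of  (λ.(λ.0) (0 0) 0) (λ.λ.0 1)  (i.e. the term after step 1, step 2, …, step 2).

  start: (λ.(λ.0) (0 0) 0) (λ.λ.0 1)
  [1] (λ.0) ((λ.λ.0 1) (λ.λ.0 1)) (λ.λ.0 1)
  [2] (λ.λ.0 1) (λ.λ.0 1) (λ.λ.0 1)

Answer: after 2 steps: (λ.λ.0 1) (λ.λ.0 1) (λ.λ.0 1)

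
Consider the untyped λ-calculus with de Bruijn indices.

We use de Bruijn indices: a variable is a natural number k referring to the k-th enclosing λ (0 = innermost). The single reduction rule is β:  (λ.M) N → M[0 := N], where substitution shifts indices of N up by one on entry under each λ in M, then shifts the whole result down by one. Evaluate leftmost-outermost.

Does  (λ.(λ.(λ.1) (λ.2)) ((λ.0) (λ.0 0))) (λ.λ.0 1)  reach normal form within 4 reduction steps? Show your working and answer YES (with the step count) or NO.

Answer: YES — reaches normal form λ.0 0 in 4 ≤ 4 steps

Working:
  start: (λ.(λ.(λ.1) (λ.2)) ((λ.0) (λ.0 0))) (λ.λ.0 1)
  [1] (λ.(λ.1) (λ.λ.λ.0 1)) ((λ.0) (λ.0 0))
  [2] (λ.(λ.0) (λ.0 0)) (λ.λ.λ.0 1)
  [3] (λ.0) (λ.0 0)
  [4] λ.0 0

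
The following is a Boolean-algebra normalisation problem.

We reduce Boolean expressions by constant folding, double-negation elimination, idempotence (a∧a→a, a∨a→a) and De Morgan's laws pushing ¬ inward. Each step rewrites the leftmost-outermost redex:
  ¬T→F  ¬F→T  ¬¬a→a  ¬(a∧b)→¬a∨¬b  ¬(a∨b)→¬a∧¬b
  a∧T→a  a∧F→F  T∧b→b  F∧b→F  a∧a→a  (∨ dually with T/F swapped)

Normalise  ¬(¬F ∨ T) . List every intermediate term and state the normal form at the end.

  start: ¬(¬F ∨ T)
  →1  ¬¬F ∧ ¬T
  →2  F ∧ ¬T
  →3  F

Answer: normal form = F  (in 3 steps)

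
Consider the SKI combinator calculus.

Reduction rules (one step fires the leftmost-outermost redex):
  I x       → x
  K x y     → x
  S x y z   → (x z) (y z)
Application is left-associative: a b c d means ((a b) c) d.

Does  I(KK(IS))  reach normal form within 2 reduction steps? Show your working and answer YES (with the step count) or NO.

  start: I(KK(IS))
  step 1: KK(IS)
  step 2: K

Answer: YES — reaches normal form K in 2 ≤ 2 steps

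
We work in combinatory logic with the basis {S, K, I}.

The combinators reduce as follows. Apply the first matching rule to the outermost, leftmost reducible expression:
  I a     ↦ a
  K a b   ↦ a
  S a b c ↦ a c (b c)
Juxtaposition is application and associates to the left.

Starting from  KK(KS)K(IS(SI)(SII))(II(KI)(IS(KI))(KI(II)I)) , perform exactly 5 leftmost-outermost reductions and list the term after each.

Answer: after 5 steps: K(I(KI(II)I))

Reduction:
  start: KK(KS)K(IS(SI)(SII))(II(KI)(IS(KI))(KI(II)I))
  →1  KK(IS(SI)(SII))(II(KI)(IS(KI))(KI(II)I))
  →2  K(II(KI)(IS(KI))(KI(II)I))
  →3  K(I(KI)(IS(KI))(KI(II)I))
  →4  K(KI(IS(KI))(KI(II)I))
  →5  K(I(KI(II)I))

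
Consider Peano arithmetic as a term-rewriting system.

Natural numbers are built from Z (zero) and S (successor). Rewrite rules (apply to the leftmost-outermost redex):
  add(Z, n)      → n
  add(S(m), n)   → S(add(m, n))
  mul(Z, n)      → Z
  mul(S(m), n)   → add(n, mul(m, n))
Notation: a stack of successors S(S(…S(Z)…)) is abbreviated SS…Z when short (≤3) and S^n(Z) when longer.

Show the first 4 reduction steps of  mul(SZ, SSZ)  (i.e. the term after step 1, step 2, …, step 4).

Answer: after 4 steps: S(S(mul(Z, SSZ)))

Working:
  start: mul(SZ, SSZ)
  [1] add(SSZ, mul(Z, SSZ))
  [2] S(add(SZ, mul(Z, SSZ)))
  [3] S(S(add(Z, mul(Z, SSZ))))
  [4] S(S(mul(Z, SSZ)))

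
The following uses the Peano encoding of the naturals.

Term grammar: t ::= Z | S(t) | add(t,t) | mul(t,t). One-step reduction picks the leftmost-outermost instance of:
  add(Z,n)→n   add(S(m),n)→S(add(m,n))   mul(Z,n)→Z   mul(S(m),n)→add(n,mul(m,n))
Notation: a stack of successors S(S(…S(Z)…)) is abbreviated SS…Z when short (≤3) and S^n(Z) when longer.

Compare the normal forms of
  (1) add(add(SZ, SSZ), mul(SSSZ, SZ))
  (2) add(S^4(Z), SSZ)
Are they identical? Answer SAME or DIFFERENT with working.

Term A:
  start: add(add(SZ, SSZ), mul(SSSZ, SZ))
  →1  add(S(add(Z, SSZ)), mul(SSSZ, SZ))
  →2  S(add(add(Z, SSZ), mul(SSSZ, SZ)))
  →3  S(add(SSZ, mul(SSSZ, SZ)))
  →4  S(S(add(SZ, mul(SSSZ, SZ))))
  →5  S(S(S(add(Z, mul(SSSZ, SZ)))))
  →6  S(S(S(mul(SSSZ, SZ))))
  →7  S(S(S(add(SZ, mul(SSZ, SZ)))))
  →8  S(S(S(S(add(Z, mul(SSZ, SZ))))))
  →9  S(S(S(S(mul(SSZ, SZ)))))
  →10  S(S(S(S(add(SZ, mul(SZ, SZ))))))
  →11  S(S(S(S(S(add(Z, mul(SZ, SZ)))))))
  →12  S(S(S(S(S(mul(SZ, SZ))))))
  →13  S(S(S(S(S(add(SZ, mul(Z, SZ)))))))
  →14  S(S(S(S(S(S(add(Z, mul(Z, SZ))))))))
  →15  S(S(S(S(S(S(mul(Z, SZ)))))))
  →16  S^6(Z)

Term B:
  start: add(S^4(Z), SSZ)
  →1  S(add(SSSZ, SSZ))
  →2  S(S(add(SSZ, SSZ)))
  →3  S(S(S(add(SZ, SSZ))))
  →4  S(S(S(S(add(Z, SSZ)))))
  →5  S^6(Z)

Answer: SAME — A ⇓ S^6(Z), B ⇓ S^6(Z)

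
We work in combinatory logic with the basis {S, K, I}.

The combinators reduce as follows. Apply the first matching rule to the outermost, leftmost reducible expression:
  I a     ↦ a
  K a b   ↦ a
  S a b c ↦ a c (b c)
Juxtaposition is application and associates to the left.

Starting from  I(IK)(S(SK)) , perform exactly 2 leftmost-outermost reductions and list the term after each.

  start: I(IK)(S(SK))
  step 1: IK(S(SK))
  step 2: K(S(SK))

Answer: after 2 steps: K(S(SK))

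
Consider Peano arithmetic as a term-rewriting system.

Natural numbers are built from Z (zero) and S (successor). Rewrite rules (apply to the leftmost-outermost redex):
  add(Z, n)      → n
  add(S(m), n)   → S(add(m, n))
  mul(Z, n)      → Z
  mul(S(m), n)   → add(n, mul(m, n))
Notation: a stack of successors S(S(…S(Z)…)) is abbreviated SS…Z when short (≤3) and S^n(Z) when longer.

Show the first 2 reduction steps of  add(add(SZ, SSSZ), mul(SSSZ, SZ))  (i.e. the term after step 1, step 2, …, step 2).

  start: add(add(SZ, SSSZ), mul(SSSZ, SZ))
  →1  add(S(add(Z, SSSZ)), mul(SSSZ, SZ))
  →2  S(add(add(Z, SSSZ), mul(SSSZ, SZ)))

Answer: after 2 steps: S(add(add(Z, SSSZ), mul(SSSZ, SZ)))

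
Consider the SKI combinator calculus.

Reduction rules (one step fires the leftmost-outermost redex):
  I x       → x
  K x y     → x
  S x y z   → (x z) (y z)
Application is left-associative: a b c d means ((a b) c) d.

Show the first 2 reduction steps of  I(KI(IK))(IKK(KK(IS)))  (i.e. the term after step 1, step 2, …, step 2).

Answer: after 2 steps: I(IKK(KK(IS)))

Derivation:
  start: I(KI(IK))(IKK(KK(IS)))
  [1] KI(IK)(IKK(KK(IS)))
  [2] I(IKK(KK(IS)))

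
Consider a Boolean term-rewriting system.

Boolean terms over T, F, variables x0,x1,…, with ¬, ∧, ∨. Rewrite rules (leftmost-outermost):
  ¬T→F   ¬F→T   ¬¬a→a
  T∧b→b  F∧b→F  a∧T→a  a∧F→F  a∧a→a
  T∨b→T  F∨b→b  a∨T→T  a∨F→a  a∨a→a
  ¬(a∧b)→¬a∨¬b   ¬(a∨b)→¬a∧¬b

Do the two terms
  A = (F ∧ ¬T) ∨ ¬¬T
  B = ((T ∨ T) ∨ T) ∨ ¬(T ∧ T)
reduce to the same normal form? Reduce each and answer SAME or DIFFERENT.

Answer: SAME — A ⇓ T, B ⇓ T

Derivation:
Term A:
  start: (F ∧ ¬T) ∨ ¬¬T
  [1] F ∨ ¬¬T
  [2] ¬¬T
  [3] T

Term B:
  start: ((T ∨ T) ∨ T) ∨ ¬(T ∧ T)
  [1] T ∨ ¬(T ∧ T)
  [2] T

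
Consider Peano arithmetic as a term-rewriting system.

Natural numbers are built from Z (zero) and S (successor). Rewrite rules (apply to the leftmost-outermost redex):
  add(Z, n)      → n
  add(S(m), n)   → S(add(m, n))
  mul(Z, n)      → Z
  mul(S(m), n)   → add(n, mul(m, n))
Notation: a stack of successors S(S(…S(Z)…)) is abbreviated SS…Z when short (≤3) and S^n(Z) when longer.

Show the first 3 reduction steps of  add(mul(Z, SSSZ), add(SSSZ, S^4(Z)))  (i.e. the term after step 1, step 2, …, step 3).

Answer: after 3 steps: S(add(SSZ, S^4(Z)))

Reduction:
  start: add(mul(Z, SSSZ), add(SSSZ, S^4(Z)))
  step 1: add(Z, add(SSSZ, S^4(Z)))
  step 2: add(SSSZ, S^4(Z))
  step 3: S(add(SSZ, S^4(Z)))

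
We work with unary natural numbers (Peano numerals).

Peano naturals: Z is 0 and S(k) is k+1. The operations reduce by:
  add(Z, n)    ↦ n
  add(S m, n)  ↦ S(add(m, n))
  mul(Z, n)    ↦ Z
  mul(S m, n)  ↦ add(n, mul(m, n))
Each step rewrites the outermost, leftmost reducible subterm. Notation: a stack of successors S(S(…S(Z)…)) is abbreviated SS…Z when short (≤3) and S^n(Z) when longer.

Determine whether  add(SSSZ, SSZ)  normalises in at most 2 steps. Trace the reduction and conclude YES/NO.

Answer: NO — after 2 steps the term is S(S(add(SZ, SSZ))), not yet normal

Derivation:
  start: add(SSSZ, SSZ)
  →1  S(add(SSZ, SSZ))
  →2  S(S(add(SZ, SSZ)))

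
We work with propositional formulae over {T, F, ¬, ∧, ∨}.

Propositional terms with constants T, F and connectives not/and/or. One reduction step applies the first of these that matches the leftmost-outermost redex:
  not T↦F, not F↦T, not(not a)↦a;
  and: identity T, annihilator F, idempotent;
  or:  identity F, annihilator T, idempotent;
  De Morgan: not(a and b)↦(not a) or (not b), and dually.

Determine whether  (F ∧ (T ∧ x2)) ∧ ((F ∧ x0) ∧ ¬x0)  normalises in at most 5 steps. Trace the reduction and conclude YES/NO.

  start: (F ∧ (T ∧ x2)) ∧ ((F ∧ x0) ∧ ¬x0)
  [1] F ∧ ((F ∧ x0) ∧ ¬x0)
  [2] F

Answer: YES — reaches normal form F in 2 ≤ 5 steps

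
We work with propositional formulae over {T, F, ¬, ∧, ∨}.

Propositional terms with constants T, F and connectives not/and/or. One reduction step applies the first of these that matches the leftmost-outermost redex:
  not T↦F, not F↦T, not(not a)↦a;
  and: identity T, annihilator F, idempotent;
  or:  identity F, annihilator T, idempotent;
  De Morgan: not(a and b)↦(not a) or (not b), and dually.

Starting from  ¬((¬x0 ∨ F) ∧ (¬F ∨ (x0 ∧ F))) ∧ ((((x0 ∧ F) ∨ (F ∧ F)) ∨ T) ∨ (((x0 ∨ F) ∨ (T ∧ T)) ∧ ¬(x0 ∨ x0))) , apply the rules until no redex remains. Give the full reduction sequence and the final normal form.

  start: ¬((¬x0 ∨ F) ∧ (¬F ∨ (x0 ∧ F))) ∧ ((((x0 ∧ F) ∨ (F ∧ F)) ∨ T) ∨ (((x0 ∨ F) ∨ (T ∧ T)) ∧ ¬(x0 ∨ x0)))
  step 1: (¬(¬x0 ∨ F) ∨ ¬(¬F ∨ (x0 ∧ F))) ∧ ((((x0 ∧ F) ∨ (F ∧ F)) ∨ T) ∨ (((x0 ∨ F) ∨ (T ∧ T)) ∧ ¬(x0 ∨ x0)))
  step 2: ((¬¬x0 ∧ ¬F) ∨ ¬(¬F ∨ (x0 ∧ F))) ∧ ((((x0 ∧ F) ∨ (F ∧ F)) ∨ T) ∨ (((x0 ∨ F) ∨ (T ∧ T)) ∧ ¬(x0 ∨ x0)))
  step 3: ((x0 ∧ ¬F) ∨ ¬(¬F ∨ (x0 ∧ F))) ∧ ((((x0 ∧ F) ∨ (F ∧ F)) ∨ T) ∨ (((x0 ∨ F) ∨ (T ∧ T)) ∧ ¬(x0 ∨ x0)))
  step 4: ((x0 ∧ T) ∨ ¬(¬F ∨ (x0 ∧ F))) ∧ ((((x0 ∧ F) ∨ (F ∧ F)) ∨ T) ∨ (((x0 ∨ F) ∨ (T ∧ T)) ∧ ¬(x0 ∨ x0)))
  step 5: (x0 ∨ ¬(¬F ∨ (x0 ∧ F))) ∧ ((((x0 ∧ F) ∨ (F ∧ F)) ∨ T) ∨ (((x0 ∨ F) ∨ (T ∧ T)) ∧ ¬(x0 ∨ x0)))
  step 6: (x0 ∨ (¬¬F ∧ ¬(x0 ∧ F))) ∧ ((((x0 ∧ F) ∨ (F ∧ F)) ∨ T) ∨ (((x0 ∨ F) ∨ (T ∧ T)) ∧ ¬(x0 ∨ x0)))
  step 7: (x0 ∨ (F ∧ ¬(x0 ∧ F))) ∧ ((((x0 ∧ F) ∨ (F ∧ F)) ∨ T) ∨ (((x0 ∨ F) ∨ (T ∧ T)) ∧ ¬(x0 ∨ x0)))
  step 8: (x0 ∨ F) ∧ ((((x0 ∧ F) ∨ (F ∧ F)) ∨ T) ∨ (((x0 ∨ F) ∨ (T ∧ T)) ∧ ¬(x0 ∨ x0)))
  step 9: x0 ∧ ((((x0 ∧ F) ∨ (F ∧ F)) ∨ T) ∨ (((x0 ∨ F) ∨ (T ∧ T)) ∧ ¬(x0 ∨ x0)))
  step 10: x0 ∧ (T ∨ (((x0 ∨ F) ∨ (T ∧ T)) ∧ ¬(x0 ∨ x0)))
  step 11: x0 ∧ T
  step 12: x0

Answer: normal form = x0  (in 12 steps)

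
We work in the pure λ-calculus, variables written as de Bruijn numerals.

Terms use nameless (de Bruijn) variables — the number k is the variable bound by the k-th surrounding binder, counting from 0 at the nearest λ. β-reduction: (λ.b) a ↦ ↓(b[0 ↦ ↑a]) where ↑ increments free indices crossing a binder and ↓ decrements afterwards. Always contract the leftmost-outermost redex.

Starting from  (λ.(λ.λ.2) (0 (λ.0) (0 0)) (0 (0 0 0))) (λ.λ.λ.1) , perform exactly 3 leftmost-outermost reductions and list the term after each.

  start: (λ.(λ.λ.2) (0 (λ.0) (0 0)) (0 (0 0 0))) (λ.λ.λ.1)
  step 1: (λ.λ.λ.λ.λ.1) ((λ.λ.λ.1) (λ.0) ((λ.λ.λ.1) (λ.λ.λ.1))) ((λ.λ.λ.1) ((λ.λ.λ.1) (λ.λ.λ.1) (λ.λ.λ.1)))
  step 2: (λ.λ.λ.λ.1) ((λ.λ.λ.1) ((λ.λ.λ.1) (λ.λ.λ.1) (λ.λ.λ.1)))
  step 3: λ.λ.λ.1

Answer: after 3 steps: λ.λ.λ.1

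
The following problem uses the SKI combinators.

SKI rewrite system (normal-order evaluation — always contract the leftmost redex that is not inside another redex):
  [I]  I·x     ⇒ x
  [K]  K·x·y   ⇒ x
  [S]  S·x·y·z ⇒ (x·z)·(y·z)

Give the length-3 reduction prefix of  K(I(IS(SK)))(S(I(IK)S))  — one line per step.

Answer: after 3 steps: S(SK)

Reduction:
  start: K(I(IS(SK)))(S(I(IK)S))
  step 1: I(IS(SK))
  step 2: IS(SK)
  step 3: S(SK)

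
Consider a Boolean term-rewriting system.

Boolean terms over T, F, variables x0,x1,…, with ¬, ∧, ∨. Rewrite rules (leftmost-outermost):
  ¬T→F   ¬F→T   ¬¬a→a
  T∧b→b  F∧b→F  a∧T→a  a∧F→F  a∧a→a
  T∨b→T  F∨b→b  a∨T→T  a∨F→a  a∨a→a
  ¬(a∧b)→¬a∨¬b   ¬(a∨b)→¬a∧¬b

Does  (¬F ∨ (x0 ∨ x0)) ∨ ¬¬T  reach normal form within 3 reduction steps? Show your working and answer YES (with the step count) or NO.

Answer: YES — reaches normal form T in 3 ≤ 3 steps

Reduction:
  start: (¬F ∨ (x0 ∨ x0)) ∨ ¬¬T
  step 1: (T ∨ (x0 ∨ x0)) ∨ ¬¬T
  step 2: T ∨ ¬¬T
  step 3: T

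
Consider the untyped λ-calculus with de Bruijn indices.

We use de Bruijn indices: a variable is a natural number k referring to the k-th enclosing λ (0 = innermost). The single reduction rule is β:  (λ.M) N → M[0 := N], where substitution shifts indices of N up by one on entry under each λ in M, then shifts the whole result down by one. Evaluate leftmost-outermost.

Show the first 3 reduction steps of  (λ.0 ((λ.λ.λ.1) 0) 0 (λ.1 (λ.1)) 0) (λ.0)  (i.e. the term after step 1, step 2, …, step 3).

  start: (λ.0 ((λ.λ.λ.1) 0) 0 (λ.1 (λ.1)) 0) (λ.0)
  [1] (λ.0) ((λ.λ.λ.1) (λ.0)) (λ.0) (λ.(λ.0) (λ.1)) (λ.0)
  [2] (λ.λ.λ.1) (λ.0) (λ.0) (λ.(λ.0) (λ.1)) (λ.0)
  [3] (λ.λ.1) (λ.0) (λ.(λ.0) (λ.1)) (λ.0)

Answer: after 3 steps: (λ.λ.1) (λ.0) (λ.(λ.0) (λ.1)) (λ.0)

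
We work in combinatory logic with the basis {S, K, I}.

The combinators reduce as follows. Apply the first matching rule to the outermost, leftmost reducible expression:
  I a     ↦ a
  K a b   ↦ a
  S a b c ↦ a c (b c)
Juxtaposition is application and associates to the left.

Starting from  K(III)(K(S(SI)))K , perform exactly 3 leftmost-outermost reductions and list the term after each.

  start: K(III)(K(S(SI)))K
  step 1: IIIK
  step 2: IIK
  step 3: IK

Answer: after 3 steps: IK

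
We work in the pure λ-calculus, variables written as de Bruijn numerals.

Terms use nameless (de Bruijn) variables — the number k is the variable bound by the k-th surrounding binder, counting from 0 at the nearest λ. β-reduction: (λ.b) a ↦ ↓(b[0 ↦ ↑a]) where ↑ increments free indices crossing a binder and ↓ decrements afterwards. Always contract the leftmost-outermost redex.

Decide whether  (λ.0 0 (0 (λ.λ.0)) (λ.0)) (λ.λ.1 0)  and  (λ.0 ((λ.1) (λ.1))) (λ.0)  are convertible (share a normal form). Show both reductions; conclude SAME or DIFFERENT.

Answer: SAME — A ⇓ λ.0, B ⇓ λ.0

Working:
Term A:
  start: (λ.0 0 (0 (λ.λ.0)) (λ.0)) (λ.λ.1 0)
  step 1: (λ.λ.1 0) (λ.λ.1 0) ((λ.λ.1 0) (λ.λ.0)) (λ.0)
  step 2: (λ.(λ.λ.1 0) 0) ((λ.λ.1 0) (λ.λ.0)) (λ.0)
  step 3: (λ.λ.1 0) ((λ.λ.1 0) (λ.λ.0)) (λ.0)
  step 4: (λ.(λ.λ.1 0) (λ.λ.0) 0) (λ.0)
  step 5: (λ.λ.1 0) (λ.λ.0) (λ.0)
  step 6: (λ.(λ.λ.0) 0) (λ.0)
  step 7: (λ.λ.0) (λ.0)
  step 8: λ.0

Term B:
  start: (λ.0 ((λ.1) (λ.1))) (λ.0)
  step 1: (λ.0) ((λ.λ.0) (λ.λ.0))
  step 2: (λ.λ.0) (λ.λ.0)
  step 3: λ.0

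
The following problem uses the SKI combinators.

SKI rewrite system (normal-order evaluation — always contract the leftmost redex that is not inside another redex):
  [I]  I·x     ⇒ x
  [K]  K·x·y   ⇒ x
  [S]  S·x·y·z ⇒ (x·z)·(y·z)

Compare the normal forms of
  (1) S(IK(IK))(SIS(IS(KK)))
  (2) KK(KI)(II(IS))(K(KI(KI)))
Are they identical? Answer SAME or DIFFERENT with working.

Answer: DIFFERENT — A ⇓ S(KK)(S(KK)(S(S(KK)))), B ⇓ S

Reduction:
Term A:
  start: S(IK(IK))(SIS(IS(KK)))
  →1  S(K(IK))(SIS(IS(KK)))
  →2  S(KK)(SIS(IS(KK)))
  →3  S(KK)(I(IS(KK))(S(IS(KK))))
  →4  S(KK)(IS(KK)(S(IS(KK))))
  →5  S(KK)(S(KK)(S(IS(KK))))
  →6  S(KK)(S(KK)(S(S(KK))))

Term B:
  start: KK(KI)(II(IS))(K(KI(KI)))
  →1  K(II(IS))(K(KI(KI)))
  →2  II(IS)
  →3  I(IS)
  →4  IS
  →5  S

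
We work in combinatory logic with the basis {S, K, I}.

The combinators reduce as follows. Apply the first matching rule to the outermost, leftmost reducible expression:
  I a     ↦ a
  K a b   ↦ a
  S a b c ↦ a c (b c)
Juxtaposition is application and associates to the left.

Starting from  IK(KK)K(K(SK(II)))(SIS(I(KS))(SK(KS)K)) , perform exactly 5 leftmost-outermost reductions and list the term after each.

  start: IK(KK)K(K(SK(II)))(SIS(I(KS))(SK(KS)K))
  [1] K(KK)K(K(SK(II)))(SIS(I(KS))(SK(KS)K))
  [2] KK(K(SK(II)))(SIS(I(KS))(SK(KS)K))
  [3] K(SIS(I(KS))(SK(KS)K))
  [4] K(I(I(KS))(S(I(KS)))(SK(KS)K))
  [5] K(I(KS)(S(I(KS)))(SK(KS)K))

Answer: after 5 steps: K(I(KS)(S(I(KS)))(SK(KS)K))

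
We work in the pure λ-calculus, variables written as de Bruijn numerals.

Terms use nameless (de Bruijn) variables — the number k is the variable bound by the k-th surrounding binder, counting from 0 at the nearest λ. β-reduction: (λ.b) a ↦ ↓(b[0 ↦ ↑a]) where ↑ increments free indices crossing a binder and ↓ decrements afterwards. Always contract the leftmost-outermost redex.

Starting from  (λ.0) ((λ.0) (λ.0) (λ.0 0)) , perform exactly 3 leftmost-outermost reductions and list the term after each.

Answer: after 3 steps: λ.0 0

Reduction:
  start: (λ.0) ((λ.0) (λ.0) (λ.0 0))
  [1] (λ.0) (λ.0) (λ.0 0)
  [2] (λ.0) (λ.0 0)
  [3] λ.0 0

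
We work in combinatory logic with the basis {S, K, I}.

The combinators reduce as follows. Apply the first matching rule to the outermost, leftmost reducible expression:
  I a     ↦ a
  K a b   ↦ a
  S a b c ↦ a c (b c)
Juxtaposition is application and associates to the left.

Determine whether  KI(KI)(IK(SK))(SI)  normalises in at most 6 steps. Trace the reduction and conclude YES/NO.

  start: KI(KI)(IK(SK))(SI)
  →1  I(IK(SK))(SI)
  →2  IK(SK)(SI)
  →3  K(SK)(SI)
  →4  SK

Answer: YES — reaches normal form SK in 4 ≤ 6 steps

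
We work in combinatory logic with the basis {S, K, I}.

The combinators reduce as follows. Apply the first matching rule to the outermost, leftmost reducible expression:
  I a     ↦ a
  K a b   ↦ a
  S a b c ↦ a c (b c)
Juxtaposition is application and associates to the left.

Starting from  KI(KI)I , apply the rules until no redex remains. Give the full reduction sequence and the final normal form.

Answer: normal form = I  (in 2 steps)

Working:
  start: KI(KI)I
  →1  II
  →2  I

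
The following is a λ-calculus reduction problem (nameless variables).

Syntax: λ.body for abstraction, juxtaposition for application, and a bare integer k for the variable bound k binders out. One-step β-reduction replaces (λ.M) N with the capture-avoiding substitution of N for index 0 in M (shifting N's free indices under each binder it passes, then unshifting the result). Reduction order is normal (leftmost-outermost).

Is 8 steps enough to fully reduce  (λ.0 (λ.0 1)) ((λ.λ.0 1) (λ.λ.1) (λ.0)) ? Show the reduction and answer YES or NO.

  start: (λ.0 (λ.0 1)) ((λ.λ.0 1) (λ.λ.1) (λ.0))
  [1] (λ.λ.0 1) (λ.λ.1) (λ.0) (λ.0 ((λ.λ.0 1) (λ.λ.1) (λ.0)))
  [2] (λ.0 (λ.λ.1)) (λ.0) (λ.0 ((λ.λ.0 1) (λ.λ.1) (λ.0)))
  [3] (λ.0) (λ.λ.1) (λ.0 ((λ.λ.0 1) (λ.λ.1) (λ.0)))
  [4] (λ.λ.1) (λ.0 ((λ.λ.0 1) (λ.λ.1) (λ.0)))
  [5] λ.λ.0 ((λ.λ.0 1) (λ.λ.1) (λ.0))
  [6] λ.λ.0 ((λ.0 (λ.λ.1)) (λ.0))
  [7] λ.λ.0 ((λ.0) (λ.λ.1))
  [8] λ.λ.0 (λ.λ.1)

Answer: YES — reaches normal form λ.λ.0 (λ.λ.1) in 8 ≤ 8 steps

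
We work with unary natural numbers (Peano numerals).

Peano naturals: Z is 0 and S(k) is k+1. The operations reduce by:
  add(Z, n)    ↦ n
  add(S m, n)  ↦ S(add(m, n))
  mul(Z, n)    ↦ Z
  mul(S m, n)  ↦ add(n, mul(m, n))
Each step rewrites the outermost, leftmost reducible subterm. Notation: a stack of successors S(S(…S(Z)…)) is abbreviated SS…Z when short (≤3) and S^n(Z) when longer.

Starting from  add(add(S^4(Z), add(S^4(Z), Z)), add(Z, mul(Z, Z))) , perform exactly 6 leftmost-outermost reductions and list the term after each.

Answer: after 6 steps: S(S(S(add(add(SZ, add(S^4(Z), Z)), add(Z, mul(Z, Z))))))

Derivation:
  start: add(add(S^4(Z), add(S^4(Z), Z)), add(Z, mul(Z, Z)))
  step 1: add(S(add(SSSZ, add(S^4(Z), Z))), add(Z, mul(Z, Z)))
  step 2: S(add(add(SSSZ, add(S^4(Z), Z)), add(Z, mul(Z, Z))))
  step 3: S(add(S(add(SSZ, add(S^4(Z), Z))), add(Z, mul(Z, Z))))
  step 4: S(S(add(add(SSZ, add(S^4(Z), Z)), add(Z, mul(Z, Z)))))
  step 5: S(S(add(S(add(SZ, add(S^4(Z), Z))), add(Z, mul(Z, Z)))))
  step 6: S(S(S(add(add(SZ, add(S^4(Z), Z)), add(Z, mul(Z, Z))))))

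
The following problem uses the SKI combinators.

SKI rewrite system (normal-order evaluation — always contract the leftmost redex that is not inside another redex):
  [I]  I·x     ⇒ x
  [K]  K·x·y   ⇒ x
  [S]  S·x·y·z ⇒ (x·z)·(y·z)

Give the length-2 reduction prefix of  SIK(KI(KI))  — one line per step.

Answer: after 2 steps: KI(KI)(K(KI(KI)))

Derivation:
  start: SIK(KI(KI))
  [1] I(KI(KI))(K(KI(KI)))
  [2] KI(KI)(K(KI(KI)))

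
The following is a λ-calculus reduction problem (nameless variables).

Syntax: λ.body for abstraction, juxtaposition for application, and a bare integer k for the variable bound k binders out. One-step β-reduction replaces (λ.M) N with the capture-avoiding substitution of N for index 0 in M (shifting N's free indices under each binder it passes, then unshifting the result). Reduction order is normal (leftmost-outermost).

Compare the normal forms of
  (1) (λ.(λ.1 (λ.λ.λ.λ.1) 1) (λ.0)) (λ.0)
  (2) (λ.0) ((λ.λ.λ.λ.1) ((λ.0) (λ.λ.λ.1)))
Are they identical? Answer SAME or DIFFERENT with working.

Answer: SAME — A ⇓ λ.λ.λ.1, B ⇓ λ.λ.λ.1

Working:
Term A:
  start: (λ.(λ.1 (λ.λ.λ.λ.1) 1) (λ.0)) (λ.0)
  [1] (λ.(λ.0) (λ.λ.λ.λ.1) (λ.0)) (λ.0)
  [2] (λ.0) (λ.λ.λ.λ.1) (λ.0)
  [3] (λ.λ.λ.λ.1) (λ.0)
  [4] λ.λ.λ.1

Term B:
  start: (λ.0) ((λ.λ.λ.λ.1) ((λ.0) (λ.λ.λ.1)))
  [1] (λ.λ.λ.λ.1) ((λ.0) (λ.λ.λ.1))
  [2] λ.λ.λ.1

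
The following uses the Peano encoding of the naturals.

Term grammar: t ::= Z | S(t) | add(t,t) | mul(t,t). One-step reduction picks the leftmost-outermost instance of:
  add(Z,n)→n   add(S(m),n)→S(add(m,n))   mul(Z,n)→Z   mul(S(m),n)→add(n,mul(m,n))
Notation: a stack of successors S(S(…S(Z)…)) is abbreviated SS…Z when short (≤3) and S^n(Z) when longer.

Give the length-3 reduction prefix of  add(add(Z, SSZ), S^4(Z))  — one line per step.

  start: add(add(Z, SSZ), S^4(Z))
  →1  add(SSZ, S^4(Z))
  →2  S(add(SZ, S^4(Z)))
  →3  S(S(add(Z, S^4(Z))))

Answer: after 3 steps: S(S(add(Z, S^4(Z))))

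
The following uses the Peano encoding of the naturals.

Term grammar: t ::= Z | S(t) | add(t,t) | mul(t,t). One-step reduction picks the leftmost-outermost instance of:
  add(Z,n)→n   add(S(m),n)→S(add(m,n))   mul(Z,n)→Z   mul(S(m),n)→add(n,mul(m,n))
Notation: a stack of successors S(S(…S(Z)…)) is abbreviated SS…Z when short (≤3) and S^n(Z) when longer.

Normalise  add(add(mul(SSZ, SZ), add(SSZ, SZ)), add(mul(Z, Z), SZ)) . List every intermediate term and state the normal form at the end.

Answer: normal form = S^6(Z)  (in 21 steps)

Working:
  start: add(add(mul(SSZ, SZ), add(SSZ, SZ)), add(mul(Z, Z), SZ))
  [1] add(add(add(SZ, mul(SZ, SZ)), add(SSZ, SZ)), add(mul(Z, Z), SZ))
  [2] add(add(S(add(Z, mul(SZ, SZ))), add(SSZ, SZ)), add(mul(Z, Z), SZ))
  [3] add(S(add(add(Z, mul(SZ, SZ)), add(SSZ, SZ))), add(mul(Z, Z), SZ))
  [4] S(add(add(add(Z, mul(SZ, SZ)), add(SSZ, SZ)), add(mul(Z, Z), SZ)))
  [5] S(add(add(mul(SZ, SZ), add(SSZ, SZ)), add(mul(Z, Z), SZ)))
  [6] S(add(add(add(SZ, mul(Z, SZ)), add(SSZ, SZ)), add(mul(Z, Z), SZ)))
  [7] S(add(add(S(add(Z, mul(Z, SZ))), add(SSZ, SZ)), add(mul(Z, Z), SZ)))
  [8] S(add(S(add(add(Z, mul(Z, SZ)), add(SSZ, SZ))), add(mul(Z, Z), SZ)))
  [9] S(S(add(add(add(Z, mul(Z, SZ)), add(SSZ, SZ)), add(mul(Z, Z), SZ))))
  [10] S(S(add(add(mul(Z, SZ), add(SSZ, SZ)), add(mul(Z, Z), SZ))))
  [11] S(S(add(add(Z, add(SSZ, SZ)), add(mul(Z, Z), SZ))))
  [12] S(S(add(add(SSZ, SZ), add(mul(Z, Z), SZ))))
  [13] S(S(add(S(add(SZ, SZ)), add(mul(Z, Z), SZ))))
  [14] S(S(S(add(add(SZ, SZ), add(mul(Z, Z), SZ)))))
  [15] S(S(S(add(S(add(Z, SZ)), add(mul(Z, Z), SZ)))))
  [16] S(S(S(S(add(add(Z, SZ), add(mul(Z, Z), SZ))))))
  [17] S(S(S(S(add(SZ, add(mul(Z, Z), SZ))))))
  [18] S(S(S(S(S(add(Z, add(mul(Z, Z), SZ)))))))
  [19] S(S(S(S(S(add(mul(Z, Z), SZ))))))
  [20] S(S(S(S(S(add(Z, SZ))))))
  [21] S^6(Z)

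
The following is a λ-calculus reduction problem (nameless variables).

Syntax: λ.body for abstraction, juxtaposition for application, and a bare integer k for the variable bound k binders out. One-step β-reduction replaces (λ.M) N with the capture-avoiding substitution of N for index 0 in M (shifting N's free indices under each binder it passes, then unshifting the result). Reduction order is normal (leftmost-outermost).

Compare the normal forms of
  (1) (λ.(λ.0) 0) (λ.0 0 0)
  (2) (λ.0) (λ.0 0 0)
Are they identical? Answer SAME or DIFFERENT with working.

Answer: SAME — A ⇓ λ.0 0 0, B ⇓ λ.0 0 0

Reduction:
Term A:
  start: (λ.(λ.0) 0) (λ.0 0 0)
  step 1: (λ.0) (λ.0 0 0)
  step 2: λ.0 0 0

Term B:
  start: (λ.0) (λ.0 0 0)
  step 1: λ.0 0 0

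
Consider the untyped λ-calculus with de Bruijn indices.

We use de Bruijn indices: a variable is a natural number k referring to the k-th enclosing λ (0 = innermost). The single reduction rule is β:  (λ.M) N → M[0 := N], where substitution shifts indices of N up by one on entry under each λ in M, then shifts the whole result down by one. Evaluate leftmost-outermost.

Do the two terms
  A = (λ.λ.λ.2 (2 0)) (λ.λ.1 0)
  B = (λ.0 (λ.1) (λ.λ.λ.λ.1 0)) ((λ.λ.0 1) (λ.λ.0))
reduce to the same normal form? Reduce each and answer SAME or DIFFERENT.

Answer: SAME — A ⇓ λ.λ.λ.1 0, B ⇓ λ.λ.λ.1 0

Reduction:
Term A:
  start: (λ.λ.λ.2 (2 0)) (λ.λ.1 0)
  [1] λ.λ.(λ.λ.1 0) ((λ.λ.1 0) 0)
  [2] λ.λ.λ.(λ.λ.1 0) 1 0
  [3] λ.λ.λ.(λ.2 0) 0
  [4] λ.λ.λ.1 0

Term B:
  start: (λ.0 (λ.1) (λ.λ.λ.λ.1 0)) ((λ.λ.0 1) (λ.λ.0))
  [1] (λ.λ.0 1) (λ.λ.0) (λ.(λ.λ.0 1) (λ.λ.0)) (λ.λ.λ.λ.1 0)
  [2] (λ.0 (λ.λ.0)) (λ.(λ.λ.0 1) (λ.λ.0)) (λ.λ.λ.λ.1 0)
  [3] (λ.(λ.λ.0 1) (λ.λ.0)) (λ.λ.0) (λ.λ.λ.λ.1 0)
  [4] (λ.λ.0 1) (λ.λ.0) (λ.λ.λ.λ.1 0)
  [5] (λ.0 (λ.λ.0)) (λ.λ.λ.λ.1 0)
  [6] (λ.λ.λ.λ.1 0) (λ.λ.0)
  [7] λ.λ.λ.1 0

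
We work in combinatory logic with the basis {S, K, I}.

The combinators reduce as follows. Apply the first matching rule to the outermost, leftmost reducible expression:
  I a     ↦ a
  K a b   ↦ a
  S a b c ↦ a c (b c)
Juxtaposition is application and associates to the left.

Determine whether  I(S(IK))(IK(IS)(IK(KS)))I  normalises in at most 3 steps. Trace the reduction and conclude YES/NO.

  start: I(S(IK))(IK(IS)(IK(KS)))I
  [1] S(IK)(IK(IS)(IK(KS)))I
  [2] IKI(IK(IS)(IK(KS))I)
  [3] KI(IK(IS)(IK(KS))I)

Answer: NO — after 3 steps the term is KI(IK(IS)(IK(KS))I), not yet normal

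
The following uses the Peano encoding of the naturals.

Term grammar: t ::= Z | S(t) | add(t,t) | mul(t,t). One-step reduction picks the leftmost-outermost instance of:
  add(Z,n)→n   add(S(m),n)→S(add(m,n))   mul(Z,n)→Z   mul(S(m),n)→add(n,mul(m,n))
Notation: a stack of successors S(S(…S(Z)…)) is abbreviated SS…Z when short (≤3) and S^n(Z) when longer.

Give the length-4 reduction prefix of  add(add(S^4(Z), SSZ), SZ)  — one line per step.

Answer: after 4 steps: S(S(add(add(SSZ, SSZ), SZ)))

Derivation:
  start: add(add(S^4(Z), SSZ), SZ)
  step 1: add(S(add(SSSZ, SSZ)), SZ)
  step 2: S(add(add(SSSZ, SSZ), SZ))
  step 3: S(add(S(add(SSZ, SSZ)), SZ))
  step 4: S(S(add(add(SSZ, SSZ), SZ)))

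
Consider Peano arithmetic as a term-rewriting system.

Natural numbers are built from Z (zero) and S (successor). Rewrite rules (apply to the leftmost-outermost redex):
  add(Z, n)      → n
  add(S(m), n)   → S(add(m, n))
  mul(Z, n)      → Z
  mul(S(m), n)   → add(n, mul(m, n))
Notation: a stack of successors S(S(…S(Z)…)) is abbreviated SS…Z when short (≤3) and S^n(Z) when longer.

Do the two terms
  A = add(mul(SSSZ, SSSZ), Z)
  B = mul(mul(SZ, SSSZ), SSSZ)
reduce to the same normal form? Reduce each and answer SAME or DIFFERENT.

Answer: SAME — A ⇓ S^9(Z), B ⇓ S^9(Z)

Working:
Term A:
  start: add(mul(SSSZ, SSSZ), Z)
  →1  add(add(SSSZ, mul(SSZ, SSSZ)), Z)
  →2  add(S(add(SSZ, mul(SSZ, SSSZ))), Z)
  →3  S(add(add(SSZ, mul(SSZ, SSSZ)), Z))
  →4  S(add(S(add(SZ, mul(SSZ, SSSZ))), Z))
  →5  S(S(add(add(SZ, mul(SSZ, SSSZ)), Z)))
  →6  S(S(add(S(add(Z, mul(SSZ, SSSZ))), Z)))
  →7  S(S(S(add(add(Z, mul(SSZ, SSSZ)), Z))))
  →8  S(S(S(add(mul(SSZ, SSSZ), Z))))
  →9  S(S(S(add(add(SSSZ, mul(SZ, SSSZ)), Z))))
  →10  S(S(S(add(S(add(SSZ, mul(SZ, SSSZ))), Z))))
  →11  S(S(S(S(add(add(SSZ, mul(SZ, SSSZ)), Z)))))
  →12  S(S(S(S(add(S(add(SZ, mul(SZ, SSSZ))), Z)))))
  →13  S(S(S(S(S(add(add(SZ, mul(SZ, SSSZ)), Z))))))
  →14  S(S(S(S(S(add(S(add(Z, mul(SZ, SSSZ))), Z))))))
  →15  S(S(S(S(S(S(add(add(Z, mul(SZ, SSSZ)), Z)))))))
  →16  S(S(S(S(S(S(add(mul(SZ, SSSZ), Z)))))))
  →17  S(S(S(S(S(S(add(add(SSSZ, mul(Z, SSSZ)), Z)))))))
  →18  S(S(S(S(S(S(add(S(add(SSZ, mul(Z, SSSZ))), Z)))))))
  →19  S(S(S(S(S(S(S(add(add(SSZ, mul(Z, SSSZ)), Z))))))))
  →20  S(S(S(S(S(S(S(add(S(add(SZ, mul(Z, SSSZ))), Z))))))))
  →21  S(S(S(S(S(S(S(S(add(add(SZ, mul(Z, SSSZ)), Z)))))))))
  →22  S(S(S(S(S(S(S(S(add(S(add(Z, mul(Z, SSSZ))), Z)))))))))
  →23  S(S(S(S(S(S(S(S(S(add(add(Z, mul(Z, SSSZ)), Z))))))))))
  →24  S(S(S(S(S(S(S(S(S(add(mul(Z, SSSZ), Z))))))))))
  →25  S(S(S(S(S(S(S(S(S(add(Z, Z))))))))))
  →26  S^9(Z)

Term B:
  start: mul(mul(SZ, SSSZ), SSSZ)
  →1  mul(add(SSSZ, mul(Z, SSSZ)), SSSZ)
  →2  mul(S(add(SSZ, mul(Z, SSSZ))), SSSZ)
  →3  add(SSSZ, mul(add(SSZ, mul(Z, SSSZ)), SSSZ))
  →4  S(add(SSZ, mul(add(SSZ, mul(Z, SSSZ)), SSSZ)))
  →5  S(S(add(SZ, mul(add(SSZ, mul(Z, SSSZ)), SSSZ))))
  →6  S(S(S(add(Z, mul(add(SSZ, mul(Z, SSSZ)), SSSZ)))))
  →7  S(S(S(mul(add(SSZ, mul(Z, SSSZ)), SSSZ))))
  →8  S(S(S(mul(S(add(SZ, mul(Z, SSSZ))), SSSZ))))
  →9  S(S(S(add(SSSZ, mul(add(SZ, mul(Z, SSSZ)), SSSZ)))))
  →10  S(S(S(S(add(SSZ, mul(add(SZ, mul(Z, SSSZ)), SSSZ))))))
  →11  S(S(S(S(S(add(SZ, mul(add(SZ, mul(Z, SSSZ)), SSSZ)))))))
  →12  S(S(S(S(S(S(add(Z, mul(add(SZ, mul(Z, SSSZ)), SSSZ))))))))
  →13  S(S(S(S(S(S(mul(add(SZ, mul(Z, SSSZ)), SSSZ)))))))
  →14  S(S(S(S(S(S(mul(S(add(Z, mul(Z, SSSZ))), SSSZ)))))))
  →15  S(S(S(S(S(S(add(SSSZ, mul(add(Z, mul(Z, SSSZ)), SSSZ))))))))
  →16  S(S(S(S(S(S(S(add(SSZ, mul(add(Z, mul(Z, SSSZ)), SSSZ)))))))))
  →17  S(S(S(S(S(S(S(S(add(SZ, mul(add(Z, mul(Z, SSSZ)), SSSZ))))))))))
  →18  S(S(S(S(S(S(S(S(S(add(Z, mul(add(Z, mul(Z, SSSZ)), SSSZ)))))))))))
  →19  S(S(S(S(S(S(S(S(S(mul(add(Z, mul(Z, SSSZ)), SSSZ))))))))))
  →20  S(S(S(S(S(S(S(S(S(mul(mul(Z, SSSZ), SSSZ))))))))))
  →21  S(S(S(S(S(S(S(S(S(mul(Z, SSSZ))))))))))
  →22  S^9(Z)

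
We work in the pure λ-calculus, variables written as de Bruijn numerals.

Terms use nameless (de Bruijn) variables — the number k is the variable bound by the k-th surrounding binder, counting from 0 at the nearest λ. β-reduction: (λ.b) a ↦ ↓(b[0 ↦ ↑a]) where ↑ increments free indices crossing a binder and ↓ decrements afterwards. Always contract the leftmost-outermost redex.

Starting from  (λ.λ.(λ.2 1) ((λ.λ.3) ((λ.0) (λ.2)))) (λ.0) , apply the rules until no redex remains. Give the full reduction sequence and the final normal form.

  start: (λ.λ.(λ.2 1) ((λ.λ.3) ((λ.0) (λ.2)))) (λ.0)
  →1  λ.(λ.(λ.0) 1) ((λ.λ.λ.0) ((λ.0) (λ.λ.0)))
  →2  λ.(λ.0) 0
  →3  λ.0

Answer: normal form = λ.0  (in 3 steps)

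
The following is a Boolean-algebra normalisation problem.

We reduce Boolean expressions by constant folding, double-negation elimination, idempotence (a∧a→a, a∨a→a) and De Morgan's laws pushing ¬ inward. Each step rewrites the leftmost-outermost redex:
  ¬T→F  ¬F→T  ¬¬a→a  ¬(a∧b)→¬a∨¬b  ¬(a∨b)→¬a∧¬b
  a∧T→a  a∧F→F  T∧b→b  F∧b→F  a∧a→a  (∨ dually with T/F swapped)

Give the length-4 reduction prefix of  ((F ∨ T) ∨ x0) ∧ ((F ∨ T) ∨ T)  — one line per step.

Answer: after 4 steps: T

Derivation:
  start: ((F ∨ T) ∨ x0) ∧ ((F ∨ T) ∨ T)
  [1] (T ∨ x0) ∧ ((F ∨ T) ∨ T)
  [2] T ∧ ((F ∨ T) ∨ T)
  [3] (F ∨ T) ∨ T
  [4] T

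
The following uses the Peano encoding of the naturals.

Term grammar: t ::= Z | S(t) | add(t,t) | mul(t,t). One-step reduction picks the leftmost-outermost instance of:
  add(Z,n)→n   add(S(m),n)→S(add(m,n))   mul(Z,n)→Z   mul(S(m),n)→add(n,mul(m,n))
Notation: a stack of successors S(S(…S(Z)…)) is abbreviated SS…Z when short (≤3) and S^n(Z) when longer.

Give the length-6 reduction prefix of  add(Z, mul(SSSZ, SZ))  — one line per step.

  start: add(Z, mul(SSSZ, SZ))
  [1] mul(SSSZ, SZ)
  [2] add(SZ, mul(SSZ, SZ))
  [3] S(add(Z, mul(SSZ, SZ)))
  [4] S(mul(SSZ, SZ))
  [5] S(add(SZ, mul(SZ, SZ)))
  [6] S(S(add(Z, mul(SZ, SZ))))

Answer: after 6 steps: S(S(add(Z, mul(SZ, SZ))))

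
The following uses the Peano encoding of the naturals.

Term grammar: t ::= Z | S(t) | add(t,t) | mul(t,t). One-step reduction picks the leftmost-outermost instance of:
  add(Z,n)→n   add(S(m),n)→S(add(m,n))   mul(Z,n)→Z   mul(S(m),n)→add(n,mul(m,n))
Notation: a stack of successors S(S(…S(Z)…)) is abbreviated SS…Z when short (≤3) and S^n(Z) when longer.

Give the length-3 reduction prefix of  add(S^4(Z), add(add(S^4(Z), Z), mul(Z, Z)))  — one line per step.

  start: add(S^4(Z), add(add(S^4(Z), Z), mul(Z, Z)))
  →1  S(add(SSSZ, add(add(S^4(Z), Z), mul(Z, Z))))
  →2  S(S(add(SSZ, add(add(S^4(Z), Z), mul(Z, Z)))))
  →3  S(S(S(add(SZ, add(add(S^4(Z), Z), mul(Z, Z))))))

Answer: after 3 steps: S(S(S(add(SZ, add(add(S^4(Z), Z), mul(Z, Z))))))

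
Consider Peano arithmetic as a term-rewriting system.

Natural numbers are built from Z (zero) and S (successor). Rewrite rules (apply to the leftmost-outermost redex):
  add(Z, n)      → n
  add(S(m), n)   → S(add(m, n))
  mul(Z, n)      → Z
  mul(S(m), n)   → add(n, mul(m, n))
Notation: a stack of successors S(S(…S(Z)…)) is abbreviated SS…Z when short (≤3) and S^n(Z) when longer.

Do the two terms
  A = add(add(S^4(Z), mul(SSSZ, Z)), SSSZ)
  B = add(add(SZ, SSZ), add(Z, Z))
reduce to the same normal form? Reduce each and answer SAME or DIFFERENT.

Term A:
  start: add(add(S^4(Z), mul(SSSZ, Z)), SSSZ)
  →1  add(S(add(SSSZ, mul(SSSZ, Z))), SSSZ)
  →2  S(add(add(SSSZ, mul(SSSZ, Z)), SSSZ))
  →3  S(add(S(add(SSZ, mul(SSSZ, Z))), SSSZ))
  →4  S(S(add(add(SSZ, mul(SSSZ, Z)), SSSZ)))
  →5  S(S(add(S(add(SZ, mul(SSSZ, Z))), SSSZ)))
  →6  S(S(S(add(add(SZ, mul(SSSZ, Z)), SSSZ))))
  →7  S(S(S(add(S(add(Z, mul(SSSZ, Z))), SSSZ))))
  →8  S(S(S(S(add(add(Z, mul(SSSZ, Z)), SSSZ)))))
  →9  S(S(S(S(add(mul(SSSZ, Z), SSSZ)))))
  →10  S(S(S(S(add(add(Z, mul(SSZ, Z)), SSSZ)))))
  →11  S(S(S(S(add(mul(SSZ, Z), SSSZ)))))
  →12  S(S(S(S(add(add(Z, mul(SZ, Z)), SSSZ)))))
  →13  S(S(S(S(add(mul(SZ, Z), SSSZ)))))
  →14  S(S(S(S(add(add(Z, mul(Z, Z)), SSSZ)))))
  →15  S(S(S(S(add(mul(Z, Z), SSSZ)))))
  →16  S(S(S(S(add(Z, SSSZ)))))
  →17  S^7(Z)

Term B:
  start: add(add(SZ, SSZ), add(Z, Z))
  →1  add(S(add(Z, SSZ)), add(Z, Z))
  →2  S(add(add(Z, SSZ), add(Z, Z)))
  →3  S(add(SSZ, add(Z, Z)))
  →4  S(S(add(SZ, add(Z, Z))))
  →5  S(S(S(add(Z, add(Z, Z)))))
  →6  S(S(S(add(Z, Z))))
  →7  SSSZ

Answer: DIFFERENT — A ⇓ S^7(Z), B ⇓ SSSZ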